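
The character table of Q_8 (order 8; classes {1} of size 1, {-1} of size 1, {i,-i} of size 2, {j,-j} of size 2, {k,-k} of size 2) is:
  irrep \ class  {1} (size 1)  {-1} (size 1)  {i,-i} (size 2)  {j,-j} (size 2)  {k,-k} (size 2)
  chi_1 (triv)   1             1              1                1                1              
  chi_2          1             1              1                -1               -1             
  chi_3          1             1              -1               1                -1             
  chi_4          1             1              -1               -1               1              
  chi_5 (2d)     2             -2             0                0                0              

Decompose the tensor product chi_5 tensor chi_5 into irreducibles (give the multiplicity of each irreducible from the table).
chi_5 tensor chi_5 = chi_1 + chi_2 + chi_3 + chi_4 (all other irreducibles have multiplicity 0).

Proof sketch: The character of a tensor product is the pointwise product (chi_5 * chi_5)(C) = chi_5(C) * chi_5(C):
  {1}: (2)*(2), {-1}: (-2)*(-2), {i,-i}: (0)*(0), {j,-j}: (0)*(0), {k,-k}: (0)*(0)
so (chi_5 * chi_5) takes values
  {1} -> 4, {-1} -> 4, {i,-i} -> 0, {j,-j} -> 0, {k,-k} -> 0.
Now take the inner product of this character with each irreducible chi from the table, <chi_5*chi_5, chi> = (1/8) sum_C |C| (chi_5*chi_5)(C) conj(chi(C)):
  <chi_5*chi_5, chi_1> = (1/8)[1*(4)*conj(1) + 1*(4)*conj(1) + 2*(0)*conj(1) + 2*(0)*conj(1) + 2*(0)*conj(1)]
      = (1/8)[(4) + (4) + (0) + (0) + (0)] = 8/8 = 1
  <chi_5*chi_5, chi_2> = (1/8)[1*(4)*conj(1) + 1*(4)*conj(1) + 2*(0)*conj(1) + 2*(0)*conj(-1) + 2*(0)*conj(-1)]
      = (1/8)[(4) + (4) + (0) + (0) + (0)] = 8/8 = 1
  <chi_5*chi_5, chi_3> = (1/8)[1*(4)*conj(1) + 1*(4)*conj(1) + 2*(0)*conj(-1) + 2*(0)*conj(1) + 2*(0)*conj(-1)]
      = (1/8)[(4) + (4) + (0) + (0) + (0)] = 8/8 = 1
  <chi_5*chi_5, chi_4> = (1/8)[1*(4)*conj(1) + 1*(4)*conj(1) + 2*(0)*conj(-1) + 2*(0)*conj(-1) + 2*(0)*conj(1)]
      = (1/8)[(4) + (4) + (0) + (0) + (0)] = 8/8 = 1
  <chi_5*chi_5, chi_5> = (1/8)[1*(4)*conj(2) + 1*(4)*conj(-2) + 2*(0)*conj(0) + 2*(0)*conj(0) + 2*(0)*conj(0)]
      = (1/8)[(8) + (-8) + (0) + (0) + (0)] = 0/8 = 0
Hence the multiplicities are chi_1: 1, chi_2: 1, chi_3: 1, chi_4: 1. Dimension check: dim(chi_5)*dim(chi_5) = 2*2 = 4 and sum (mult * dim) = 1*1 + 1*1 + 1*1 + 1*1 = 4.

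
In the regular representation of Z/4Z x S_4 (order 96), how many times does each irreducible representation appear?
Each irreducible V_i of dimension d_i appears with multiplicity d_i, i.e. rho_reg = (direct sum over all irreducibles V_i) d_i V_i. The irreducible dimensions for Z/4Z x S_4 are 1, 1, 1, 1, 1, 1, 1, 1, 2, 2, 2, 2, 3, 3, 3, 3, 3, 3, 3, 3: 8 irreducibles of dimension 1, each with multiplicity 1; 4 irreducibles of dimension 2, each with multiplicity 2; 8 irreducibles of dimension 3, each with multiplicity 3. Total dimension 8*1*1 + 4*2*2 + 8*3*3 = 96 = |G|.

Reasoning: General theorem: in the regular representation of a finite group G, each irreducible appears with multiplicity equal to its dimension. Check: dim(rho_reg) = sum d_i^2 = 1 + 1 + 1 + 1 + 1 + 1 + 1 + 1 + 4 + 4 + 4 + 4 + 9 + 9 + 9 + 9 + 9 + 9 + 9 + 9 = 96 = |G|.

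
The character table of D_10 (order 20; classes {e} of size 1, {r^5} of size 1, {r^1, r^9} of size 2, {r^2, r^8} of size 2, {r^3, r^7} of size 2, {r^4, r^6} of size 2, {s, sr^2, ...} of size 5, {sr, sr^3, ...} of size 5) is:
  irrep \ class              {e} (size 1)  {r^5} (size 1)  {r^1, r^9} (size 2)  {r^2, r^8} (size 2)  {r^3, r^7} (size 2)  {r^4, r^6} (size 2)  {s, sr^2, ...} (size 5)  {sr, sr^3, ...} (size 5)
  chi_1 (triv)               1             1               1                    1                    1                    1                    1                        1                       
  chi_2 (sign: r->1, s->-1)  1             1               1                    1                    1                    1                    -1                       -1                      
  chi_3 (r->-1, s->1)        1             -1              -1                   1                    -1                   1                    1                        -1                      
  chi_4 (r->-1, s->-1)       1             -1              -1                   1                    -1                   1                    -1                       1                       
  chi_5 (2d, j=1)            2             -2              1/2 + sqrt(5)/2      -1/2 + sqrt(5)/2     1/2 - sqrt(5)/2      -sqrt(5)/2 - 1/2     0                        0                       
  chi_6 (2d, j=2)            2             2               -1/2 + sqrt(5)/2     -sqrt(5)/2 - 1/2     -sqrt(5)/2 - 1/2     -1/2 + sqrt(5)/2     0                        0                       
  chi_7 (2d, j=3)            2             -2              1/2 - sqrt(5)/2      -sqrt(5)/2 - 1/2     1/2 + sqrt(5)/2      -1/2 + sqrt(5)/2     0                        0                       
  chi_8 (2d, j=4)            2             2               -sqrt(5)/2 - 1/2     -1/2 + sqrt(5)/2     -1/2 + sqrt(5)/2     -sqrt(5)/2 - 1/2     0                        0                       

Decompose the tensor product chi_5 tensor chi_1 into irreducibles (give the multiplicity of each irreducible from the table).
chi_5 tensor chi_1 = chi_5 (all other irreducibles have multiplicity 0).

Explanation: The character of a tensor product is the pointwise product (chi_5 * chi_1)(C) = chi_5(C) * chi_1(C):
  {e}: (2)*(1), {r^5}: (-2)*(1), {r^1, r^9}: (1/2 + sqrt(5)/2)*(1), {r^2, r^8}: (-1/2 + sqrt(5)/2)*(1), {r^3, r^7}: (1/2 - sqrt(5)/2)*(1), {r^4, r^6}: (-sqrt(5)/2 - 1/2)*(1), {s, sr^2, ...}: (0)*(1), {sr, sr^3, ...}: (0)*(1)
so (chi_5 * chi_1) takes values
  {e} -> 2, {r^5} -> -2, {r^1, r^9} -> 1/2 + sqrt(5)/2, {r^2, r^8} -> -1/2 + sqrt(5)/2, {r^3, r^7} -> 1/2 - sqrt(5)/2, {r^4, r^6} -> -sqrt(5)/2 - 1/2, {s, sr^2, ...} -> 0, {sr, sr^3, ...} -> 0.
Now take the inner product of this character with each irreducible chi from the table, <chi_5*chi_1, chi> = (1/20) sum_C |C| (chi_5*chi_1)(C) conj(chi(C)):
  <chi_5*chi_1, chi_1> = (1/20)[1*(2)*conj(1) + 1*(-2)*conj(1) + 2*(1/2 + sqrt(5)/2)*conj(1) + 2*(-1/2 + sqrt(5)/2)*conj(1) + 2*(1/2 - sqrt(5)/2)*conj(1) + 2*(-sqrt(5)/2 - 1/2)*conj(1) + 5*(0)*conj(1) + 5*(0)*conj(1)]
      = (1/20)[(2) + (-2) + (1 + sqrt(5)) + (-1 + sqrt(5)) + (1 - sqrt(5)) + (-sqrt(5) - 1) + (0) + (0)] = 0/20 = 0
  <chi_5*chi_1, chi_2> = (1/20)[1*(2)*conj(1) + 1*(-2)*conj(1) + 2*(1/2 + sqrt(5)/2)*conj(1) + 2*(-1/2 + sqrt(5)/2)*conj(1) + 2*(1/2 - sqrt(5)/2)*conj(1) + 2*(-sqrt(5)/2 - 1/2)*conj(1) + 5*(0)*conj(-1) + 5*(0)*conj(-1)]
      = (1/20)[(2) + (-2) + (1 + sqrt(5)) + (-1 + sqrt(5)) + (1 - sqrt(5)) + (-sqrt(5) - 1) + (0) + (0)] = 0/20 = 0
  <chi_5*chi_1, chi_3> = (1/20)[1*(2)*conj(1) + 1*(-2)*conj(-1) + 2*(1/2 + sqrt(5)/2)*conj(-1) + 2*(-1/2 + sqrt(5)/2)*conj(1) + 2*(1/2 - sqrt(5)/2)*conj(-1) + 2*(-sqrt(5)/2 - 1/2)*conj(1) + 5*(0)*conj(1) + 5*(0)*conj(-1)]
      = (1/20)[(2) + (2) + (-sqrt(5) - 1) + (-1 + sqrt(5)) + (-1 + sqrt(5)) + (-sqrt(5) - 1) + (0) + (0)] = 0/20 = 0
  <chi_5*chi_1, chi_4> = (1/20)[1*(2)*conj(1) + 1*(-2)*conj(-1) + 2*(1/2 + sqrt(5)/2)*conj(-1) + 2*(-1/2 + sqrt(5)/2)*conj(1) + 2*(1/2 - sqrt(5)/2)*conj(-1) + 2*(-sqrt(5)/2 - 1/2)*conj(1) + 5*(0)*conj(-1) + 5*(0)*conj(1)]
      = (1/20)[(2) + (2) + (-sqrt(5) - 1) + (-1 + sqrt(5)) + (-1 + sqrt(5)) + (-sqrt(5) - 1) + (0) + (0)] = 0/20 = 0
  <chi_5*chi_1, chi_5> = (1/20)[1*(2)*conj(2) + 1*(-2)*conj(-2) + 2*(1/2 + sqrt(5)/2)*conj(1/2 + sqrt(5)/2) + 2*(-1/2 + sqrt(5)/2)*conj(-1/2 + sqrt(5)/2) + 2*(1/2 - sqrt(5)/2)*conj(1/2 - sqrt(5)/2) + 2*(-sqrt(5)/2 - 1/2)*conj(-sqrt(5)/2 - 1/2) + 5*(0)*conj(0) + 5*(0)*conj(0)]
      = (1/20)[(4) + (4) + (sqrt(5) + 3) + (3 - sqrt(5)) + (3 - sqrt(5)) + (sqrt(5) + 3) + (0) + (0)] = 20/20 = 1
  <chi_5*chi_1, chi_6> = (1/20)[1*(2)*conj(2) + 1*(-2)*conj(2) + 2*(1/2 + sqrt(5)/2)*conj(-1/2 + sqrt(5)/2) + 2*(-1/2 + sqrt(5)/2)*conj(-sqrt(5)/2 - 1/2) + 2*(1/2 - sqrt(5)/2)*conj(-sqrt(5)/2 - 1/2) + 2*(-sqrt(5)/2 - 1/2)*conj(-1/2 + sqrt(5)/2) + 5*(0)*conj(0) + 5*(0)*conj(0)]
      = (1/20)[(4) + (-4) + (2) + (-2) + (2) + (-2) + (0) + (0)] = 0/20 = 0
  <chi_5*chi_1, chi_7> = (1/20)[1*(2)*conj(2) + 1*(-2)*conj(-2) + 2*(1/2 + sqrt(5)/2)*conj(1/2 - sqrt(5)/2) + 2*(-1/2 + sqrt(5)/2)*conj(-sqrt(5)/2 - 1/2) + 2*(1/2 - sqrt(5)/2)*conj(1/2 + sqrt(5)/2) + 2*(-sqrt(5)/2 - 1/2)*conj(-1/2 + sqrt(5)/2) + 5*(0)*conj(0) + 5*(0)*conj(0)]
      = (1/20)[(4) + (4) + (-2) + (-2) + (-2) + (-2) + (0) + (0)] = 0/20 = 0
  <chi_5*chi_1, chi_8> = (1/20)[1*(2)*conj(2) + 1*(-2)*conj(2) + 2*(1/2 + sqrt(5)/2)*conj(-sqrt(5)/2 - 1/2) + 2*(-1/2 + sqrt(5)/2)*conj(-1/2 + sqrt(5)/2) + 2*(1/2 - sqrt(5)/2)*conj(-1/2 + sqrt(5)/2) + 2*(-sqrt(5)/2 - 1/2)*conj(-sqrt(5)/2 - 1/2) + 5*(0)*conj(0) + 5*(0)*conj(0)]
      = (1/20)[(4) + (-4) + (-3 - sqrt(5)) + (3 - sqrt(5)) + (-3 + sqrt(5)) + (sqrt(5) + 3) + (0) + (0)] = 0/20 = 0
Hence the multiplicities are chi_5: 1. Dimension check: dim(chi_5)*dim(chi_1) = 2*1 = 2 and sum (mult * dim) = 1*2 = 2.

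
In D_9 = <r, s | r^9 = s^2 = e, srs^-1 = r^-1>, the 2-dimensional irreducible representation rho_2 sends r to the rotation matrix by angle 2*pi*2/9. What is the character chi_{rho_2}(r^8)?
chi_{rho_2}(r^8) = 2*cos(2*pi*2*8/9) = 2*cos(4*pi/9)

Argument: rho_2(r^8) is rotation by angle 2*pi*2*8/9, whose trace is 2*cos(2*pi*2*8/9) = 2*cos(4*pi/9).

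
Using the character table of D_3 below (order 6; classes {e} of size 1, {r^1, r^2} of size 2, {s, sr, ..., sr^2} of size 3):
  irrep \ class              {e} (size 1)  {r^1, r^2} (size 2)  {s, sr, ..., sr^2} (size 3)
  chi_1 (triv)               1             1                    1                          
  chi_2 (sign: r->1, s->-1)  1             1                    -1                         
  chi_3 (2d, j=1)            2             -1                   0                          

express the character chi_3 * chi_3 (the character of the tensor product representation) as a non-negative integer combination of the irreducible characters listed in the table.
chi_3 tensor chi_3 = chi_1 + chi_2 + chi_3 (all other irreducibles have multiplicity 0).

Explanation: The character of a tensor product is the pointwise product (chi_3 * chi_3)(C) = chi_3(C) * chi_3(C):
  {e}: (2)*(2), {r^1, r^2}: (-1)*(-1), {s, sr, ..., sr^2}: (0)*(0)
so (chi_3 * chi_3) takes values
  {e} -> 4, {r^1, r^2} -> 1, {s, sr, ..., sr^2} -> 0.
Now take the inner product of this character with each irreducible chi from the table, <chi_3*chi_3, chi> = (1/6) sum_C |C| (chi_3*chi_3)(C) conj(chi(C)):
  <chi_3*chi_3, chi_1> = (1/6)[1*(4)*conj(1) + 2*(1)*conj(1) + 3*(0)*conj(1)]
      = (1/6)[(4) + (2) + (0)] = 6/6 = 1
  <chi_3*chi_3, chi_2> = (1/6)[1*(4)*conj(1) + 2*(1)*conj(1) + 3*(0)*conj(-1)]
      = (1/6)[(4) + (2) + (0)] = 6/6 = 1
  <chi_3*chi_3, chi_3> = (1/6)[1*(4)*conj(2) + 2*(1)*conj(-1) + 3*(0)*conj(0)]
      = (1/6)[(8) + (-2) + (0)] = 6/6 = 1
Hence the multiplicities are chi_1: 1, chi_2: 1, chi_3: 1. Dimension check: dim(chi_3)*dim(chi_3) = 2*2 = 4 and sum (mult * dim) = 1*1 + 1*1 + 1*2 = 4.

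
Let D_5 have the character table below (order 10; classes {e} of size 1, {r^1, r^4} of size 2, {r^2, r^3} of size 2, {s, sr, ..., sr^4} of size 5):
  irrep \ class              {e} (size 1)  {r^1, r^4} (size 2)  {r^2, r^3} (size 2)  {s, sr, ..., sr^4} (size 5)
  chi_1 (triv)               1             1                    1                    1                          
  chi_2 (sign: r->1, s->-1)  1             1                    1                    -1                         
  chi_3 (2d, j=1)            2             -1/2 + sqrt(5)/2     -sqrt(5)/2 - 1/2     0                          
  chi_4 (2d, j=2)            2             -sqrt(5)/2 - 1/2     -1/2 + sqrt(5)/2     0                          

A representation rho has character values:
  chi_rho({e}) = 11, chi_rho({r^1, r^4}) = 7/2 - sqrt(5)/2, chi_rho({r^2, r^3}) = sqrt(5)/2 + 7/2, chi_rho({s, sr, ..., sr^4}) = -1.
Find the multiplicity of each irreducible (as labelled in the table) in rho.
Multiplicities: chi_1: 2, chi_2: 3, chi_3: 1, chi_4: 2.

Solution. Use <chi_rho, chi> = (1/|G|) sum_C |C| * chi_rho(C) * conj(chi(C)) with |G| = 10 for each irreducible chi in the table:
  <chi_rho, chi_1> = (1/10)[1*(11)*conj(1) + 2*(7/2 - sqrt(5)/2)*conj(1) + 2*(sqrt(5)/2 + 7/2)*conj(1) + 5*(-1)*conj(1)]
      = (1/10)[(11) + (7 - sqrt(5)) + (sqrt(5) + 7) + (-5)] = 20/10 = 2
  <chi_rho, chi_2> = (1/10)[1*(11)*conj(1) + 2*(7/2 - sqrt(5)/2)*conj(1) + 2*(sqrt(5)/2 + 7/2)*conj(1) + 5*(-1)*conj(-1)]
      = (1/10)[(11) + (7 - sqrt(5)) + (sqrt(5) + 7) + (5)] = 30/10 = 3
  <chi_rho, chi_3> = (1/10)[1*(11)*conj(2) + 2*(7/2 - sqrt(5)/2)*conj(-1/2 + sqrt(5)/2) + 2*(sqrt(5)/2 + 7/2)*conj(-sqrt(5)/2 - 1/2) + 5*(-1)*conj(0)]
      = (1/10)[(22) + (-6 + 4*sqrt(5)) + (-4*sqrt(5) - 6) + (0)] = 10/10 = 1
  <chi_rho, chi_4> = (1/10)[1*(11)*conj(2) + 2*(7/2 - sqrt(5)/2)*conj(-sqrt(5)/2 - 1/2) + 2*(sqrt(5)/2 + 7/2)*conj(-1/2 + sqrt(5)/2) + 5*(-1)*conj(0)]
      = (1/10)[(22) + (-3*sqrt(5) - 1) + (-1 + 3*sqrt(5)) + (0)] = 20/10 = 2
Dimension check: dim(rho) = sum (mult * dim) = 2*1 + 3*1 + 1*2 + 2*2 = 11 = chi_rho(e) = 11.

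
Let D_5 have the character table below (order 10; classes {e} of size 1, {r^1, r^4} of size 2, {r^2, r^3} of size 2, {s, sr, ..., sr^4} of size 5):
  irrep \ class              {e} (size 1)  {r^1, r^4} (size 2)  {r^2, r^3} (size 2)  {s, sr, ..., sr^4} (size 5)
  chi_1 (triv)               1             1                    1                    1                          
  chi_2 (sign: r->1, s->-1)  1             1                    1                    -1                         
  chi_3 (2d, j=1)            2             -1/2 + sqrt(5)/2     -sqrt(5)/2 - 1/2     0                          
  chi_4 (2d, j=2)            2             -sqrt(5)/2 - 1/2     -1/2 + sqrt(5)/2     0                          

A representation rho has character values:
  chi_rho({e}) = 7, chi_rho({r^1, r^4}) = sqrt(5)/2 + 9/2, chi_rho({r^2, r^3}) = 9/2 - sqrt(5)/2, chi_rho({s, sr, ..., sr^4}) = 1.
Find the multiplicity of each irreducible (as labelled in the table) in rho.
Multiplicities: chi_1: 3, chi_2: 2, chi_3: 1, chi_4: 0.

Working: Use <chi_rho, chi> = (1/|G|) sum_C |C| * chi_rho(C) * conj(chi(C)) with |G| = 10 for each irreducible chi in the table:
  <chi_rho, chi_1> = (1/10)[1*(7)*conj(1) + 2*(sqrt(5)/2 + 9/2)*conj(1) + 2*(9/2 - sqrt(5)/2)*conj(1) + 5*(1)*conj(1)]
      = (1/10)[(7) + (sqrt(5) + 9) + (9 - sqrt(5)) + (5)] = 30/10 = 3
  <chi_rho, chi_2> = (1/10)[1*(7)*conj(1) + 2*(sqrt(5)/2 + 9/2)*conj(1) + 2*(9/2 - sqrt(5)/2)*conj(1) + 5*(1)*conj(-1)]
      = (1/10)[(7) + (sqrt(5) + 9) + (9 - sqrt(5)) + (-5)] = 20/10 = 2
  <chi_rho, chi_3> = (1/10)[1*(7)*conj(2) + 2*(sqrt(5)/2 + 9/2)*conj(-1/2 + sqrt(5)/2) + 2*(9/2 - sqrt(5)/2)*conj(-sqrt(5)/2 - 1/2) + 5*(1)*conj(0)]
      = (1/10)[(14) + (-2 + 4*sqrt(5)) + (-4*sqrt(5) - 2) + (0)] = 10/10 = 1
  <chi_rho, chi_4> = (1/10)[1*(7)*conj(2) + 2*(sqrt(5)/2 + 9/2)*conj(-sqrt(5)/2 - 1/2) + 2*(9/2 - sqrt(5)/2)*conj(-1/2 + sqrt(5)/2) + 5*(1)*conj(0)]
      = (1/10)[(14) + (-5*sqrt(5) - 7) + (-7 + 5*sqrt(5)) + (0)] = 0/10 = 0
Dimension check: dim(rho) = sum (mult * dim) = 3*1 + 2*1 + 1*2 + 0*2 = 7 = chi_rho(e) = 7.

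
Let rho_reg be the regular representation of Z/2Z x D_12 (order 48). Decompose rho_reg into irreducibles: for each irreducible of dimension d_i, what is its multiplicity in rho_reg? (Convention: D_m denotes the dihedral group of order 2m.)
Each irreducible V_i of dimension d_i appears with multiplicity d_i, i.e. rho_reg = (direct sum over all irreducibles V_i) d_i V_i. The irreducible dimensions for Z/2Z x D_12 are 1, 1, 1, 1, 1, 1, 1, 1, 2, 2, 2, 2, 2, 2, 2, 2, 2, 2: 8 irreducibles of dimension 1, each with multiplicity 1; 10 irreducibles of dimension 2, each with multiplicity 2. Total dimension 8*1*1 + 10*2*2 = 48 = |G|.

Argument: General theorem: in the regular representation of a finite group G, each irreducible appears with multiplicity equal to its dimension. Check: dim(rho_reg) = sum d_i^2 = 1 + 1 + 1 + 1 + 1 + 1 + 1 + 1 + 4 + 4 + 4 + 4 + 4 + 4 + 4 + 4 + 4 + 4 = 48 = |G|.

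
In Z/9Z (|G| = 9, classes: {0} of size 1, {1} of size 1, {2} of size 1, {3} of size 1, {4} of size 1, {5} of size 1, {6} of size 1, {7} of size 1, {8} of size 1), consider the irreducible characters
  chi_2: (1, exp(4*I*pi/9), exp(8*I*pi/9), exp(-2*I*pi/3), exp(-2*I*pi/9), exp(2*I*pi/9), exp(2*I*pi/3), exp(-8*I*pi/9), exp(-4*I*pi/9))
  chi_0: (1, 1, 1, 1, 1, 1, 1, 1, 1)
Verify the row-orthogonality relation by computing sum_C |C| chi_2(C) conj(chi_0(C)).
Sum = 0; so <chi_2, chi_0> = 0 (distinct irreducibles are orthogonal).

Justification: Compute term by term over conjugacy classes (|C| * chi_2(C) * conj(chi_0(C))):
  1*(1)*conj(1) + 1*(exp(4*I*pi/9))*conj(1) + 1*(exp(8*I*pi/9))*conj(1) + 1*(exp(-2*I*pi/3))*conj(1) + 1*(exp(-2*I*pi/9))*conj(1) + 1*(exp(2*I*pi/9))*conj(1) + 1*(exp(2*I*pi/3))*conj(1) + 1*(exp(-8*I*pi/9))*conj(1) + 1*(exp(-4*I*pi/9))*conj(1)
  = (1) + (exp(4*I*pi/9)) + (exp(8*I*pi/9)) + (exp(-2*I*pi/3)) + (exp(-2*I*pi/9)) + (exp(2*I*pi/9)) + (exp(2*I*pi/3)) + (exp(-8*I*pi/9)) + (exp(-4*I*pi/9))
  = 0.
(Exp terms are combined using exp(i*s)*conj(exp(i*t)) = exp(i*(s-t)), and sums of them are collapsed using the identity that for every m > 1 the m distinct m-th roots of unity sum to 0, e.g. 1 + exp(2*I*pi/3) + exp(-2*I*pi/3) = 0.)
Dividing by |G| = 9 gives 0/9 = 0, matching the row-orthogonality relation <chi_2, chi_0> = [chi_2 = chi_0].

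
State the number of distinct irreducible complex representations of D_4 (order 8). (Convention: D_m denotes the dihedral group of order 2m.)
5

Details: The number of irreducible complex representations of a finite group equals its number of conjugacy classes. D_4 has 5 conjugacy classes (n/2 + 3 for n even), so D_4 (order 8) has exactly 5 irreducible complex representations.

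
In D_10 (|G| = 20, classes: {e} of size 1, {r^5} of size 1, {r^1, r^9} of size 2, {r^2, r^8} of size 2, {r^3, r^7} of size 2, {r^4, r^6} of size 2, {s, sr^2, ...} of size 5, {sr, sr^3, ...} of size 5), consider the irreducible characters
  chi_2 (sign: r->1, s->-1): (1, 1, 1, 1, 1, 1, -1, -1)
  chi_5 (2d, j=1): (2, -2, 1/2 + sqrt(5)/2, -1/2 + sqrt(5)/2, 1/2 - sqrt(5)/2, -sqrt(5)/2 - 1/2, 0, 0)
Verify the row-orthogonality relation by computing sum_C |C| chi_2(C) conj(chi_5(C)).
Sum = 0; so <chi_2, chi_5> = 0 (distinct irreducibles are orthogonal).

Derivation: Compute term by term over conjugacy classes (|C| * chi_2(C) * conj(chi_5(C))):
  1*(1)*conj(2) + 1*(1)*conj(-2) + 2*(1)*conj(1/2 + sqrt(5)/2) + 2*(1)*conj(-1/2 + sqrt(5)/2) + 2*(1)*conj(1/2 - sqrt(5)/2) + 2*(1)*conj(-sqrt(5)/2 - 1/2) + 5*(-1)*conj(0) + 5*(-1)*conj(0)
  = (2) + (-2) + (1 + sqrt(5)) + (-1 + sqrt(5)) + (1 - sqrt(5)) + (-sqrt(5) - 1) + (0) + (0)
  = 0.
Dividing by |G| = 20 gives 0/20 = 0, matching the row-orthogonality relation <chi_2, chi_5> = [chi_2 = chi_5].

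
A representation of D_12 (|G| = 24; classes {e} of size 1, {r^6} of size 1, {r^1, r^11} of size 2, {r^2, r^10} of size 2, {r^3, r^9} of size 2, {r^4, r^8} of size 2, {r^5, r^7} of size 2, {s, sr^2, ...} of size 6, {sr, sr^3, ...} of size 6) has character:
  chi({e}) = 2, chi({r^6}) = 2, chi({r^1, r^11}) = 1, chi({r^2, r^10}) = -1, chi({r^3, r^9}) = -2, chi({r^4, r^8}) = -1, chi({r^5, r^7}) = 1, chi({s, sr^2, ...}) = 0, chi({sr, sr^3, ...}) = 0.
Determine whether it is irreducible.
Irreducible: <chi, chi> = 1.

Argument: <chi, chi> = (1/|G|) sum_C |C| * |chi(C)|^2 = (1/24)[1*|2|^2 + 1*|2|^2 + 2*|1|^2 + 2*|-1|^2 + 2*|-2|^2 + 2*|-1|^2 + 2*|1|^2 + 6*|0|^2 + 6*|0|^2]
  = (1/24)[(4) + (4) + (2) + (2) + (8) + (2) + (2) + (0) + (0)] = 24/24 = 1.
A character is irreducible iff <chi, chi> = 1, so this representation is irreducible.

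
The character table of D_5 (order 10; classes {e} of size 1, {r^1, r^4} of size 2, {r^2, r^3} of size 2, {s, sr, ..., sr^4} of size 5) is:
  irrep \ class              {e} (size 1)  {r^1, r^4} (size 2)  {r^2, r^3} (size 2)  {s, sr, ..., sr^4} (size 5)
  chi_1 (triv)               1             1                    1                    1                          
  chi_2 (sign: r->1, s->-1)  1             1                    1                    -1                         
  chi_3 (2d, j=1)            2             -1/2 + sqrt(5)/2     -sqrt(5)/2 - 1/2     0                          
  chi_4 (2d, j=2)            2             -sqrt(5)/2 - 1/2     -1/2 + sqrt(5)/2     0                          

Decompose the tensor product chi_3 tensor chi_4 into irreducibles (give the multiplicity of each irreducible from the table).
chi_3 tensor chi_4 = chi_3 + chi_4 (all other irreducibles have multiplicity 0).

The character of a tensor product is the pointwise product (chi_3 * chi_4)(C) = chi_3(C) * chi_4(C):
  {e}: (2)*(2), {r^1, r^4}: (-1/2 + sqrt(5)/2)*(-sqrt(5)/2 - 1/2), {r^2, r^3}: (-sqrt(5)/2 - 1/2)*(-1/2 + sqrt(5)/2), {s, sr, ..., sr^4}: (0)*(0)
so (chi_3 * chi_4) takes values
  {e} -> 4, {r^1, r^4} -> -1, {r^2, r^3} -> -1, {s, sr, ..., sr^4} -> 0.
Now take the inner product of this character with each irreducible chi from the table, <chi_3*chi_4, chi> = (1/10) sum_C |C| (chi_3*chi_4)(C) conj(chi(C)):
  <chi_3*chi_4, chi_1> = (1/10)[1*(4)*conj(1) + 2*(-1)*conj(1) + 2*(-1)*conj(1) + 5*(0)*conj(1)]
      = (1/10)[(4) + (-2) + (-2) + (0)] = 0/10 = 0
  <chi_3*chi_4, chi_2> = (1/10)[1*(4)*conj(1) + 2*(-1)*conj(1) + 2*(-1)*conj(1) + 5*(0)*conj(-1)]
      = (1/10)[(4) + (-2) + (-2) + (0)] = 0/10 = 0
  <chi_3*chi_4, chi_3> = (1/10)[1*(4)*conj(2) + 2*(-1)*conj(-1/2 + sqrt(5)/2) + 2*(-1)*conj(-sqrt(5)/2 - 1/2) + 5*(0)*conj(0)]
      = (1/10)[(8) + (1 - sqrt(5)) + (1 + sqrt(5)) + (0)] = 10/10 = 1
  <chi_3*chi_4, chi_4> = (1/10)[1*(4)*conj(2) + 2*(-1)*conj(-sqrt(5)/2 - 1/2) + 2*(-1)*conj(-1/2 + sqrt(5)/2) + 5*(0)*conj(0)]
      = (1/10)[(8) + (1 + sqrt(5)) + (1 - sqrt(5)) + (0)] = 10/10 = 1
Hence the multiplicities are chi_3: 1, chi_4: 1. Dimension check: dim(chi_3)*dim(chi_4) = 2*2 = 4 and sum (mult * dim) = 1*2 + 1*2 = 4.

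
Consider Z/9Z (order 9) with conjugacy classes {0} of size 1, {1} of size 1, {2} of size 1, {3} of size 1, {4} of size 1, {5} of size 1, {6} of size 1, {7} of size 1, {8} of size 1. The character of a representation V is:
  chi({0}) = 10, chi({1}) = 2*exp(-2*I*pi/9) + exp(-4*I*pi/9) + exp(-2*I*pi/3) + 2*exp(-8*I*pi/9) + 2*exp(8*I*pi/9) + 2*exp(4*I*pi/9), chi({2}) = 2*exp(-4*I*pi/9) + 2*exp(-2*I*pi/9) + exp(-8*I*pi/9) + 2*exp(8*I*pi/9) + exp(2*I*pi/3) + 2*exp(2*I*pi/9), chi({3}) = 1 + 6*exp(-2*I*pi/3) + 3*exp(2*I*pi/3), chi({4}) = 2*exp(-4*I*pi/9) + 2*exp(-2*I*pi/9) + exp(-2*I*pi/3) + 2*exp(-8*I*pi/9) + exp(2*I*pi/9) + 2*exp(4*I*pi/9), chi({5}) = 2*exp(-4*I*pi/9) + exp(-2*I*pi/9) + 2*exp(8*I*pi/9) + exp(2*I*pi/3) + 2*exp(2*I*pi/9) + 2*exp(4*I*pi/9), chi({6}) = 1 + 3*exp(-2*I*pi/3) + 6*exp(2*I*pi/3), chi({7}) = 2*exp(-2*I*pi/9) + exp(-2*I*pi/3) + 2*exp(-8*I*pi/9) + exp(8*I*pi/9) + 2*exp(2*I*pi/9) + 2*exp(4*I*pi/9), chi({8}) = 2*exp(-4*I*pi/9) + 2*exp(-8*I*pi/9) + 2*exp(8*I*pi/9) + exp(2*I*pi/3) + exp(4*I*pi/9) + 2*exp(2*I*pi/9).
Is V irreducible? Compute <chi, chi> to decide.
Not irreducible (reducible): <chi, chi> = 18 > 1.

Reasoning: <chi, chi> = (1/|G|) sum_C |C| * |chi(C)|^2 = (1/9)[1*|10|^2 + 1*|2*exp(-2*I*pi/9) + exp(-4*I*pi/9) + exp(-2*I*pi/3) + 2*exp(-8*I*pi/9) + 2*exp(8*I*pi/9) + 2*exp(4*I*pi/9)|^2 + 1*|2*exp(-4*I*pi/9) + 2*exp(-2*I*pi/9) + exp(-8*I*pi/9) + 2*exp(8*I*pi/9) + exp(2*I*pi/3) + 2*exp(2*I*pi/9)|^2 + 1*|1 + 6*exp(-2*I*pi/3) + 3*exp(2*I*pi/3)|^2 + 1*|2*exp(-4*I*pi/9) + 2*exp(-2*I*pi/9) + exp(-2*I*pi/3) + 2*exp(-8*I*pi/9) + exp(2*I*pi/9) + 2*exp(4*I*pi/9)|^2 + 1*|2*exp(-4*I*pi/9) + exp(-2*I*pi/9) + 2*exp(8*I*pi/9) + exp(2*I*pi/3) + 2*exp(2*I*pi/9) + 2*exp(4*I*pi/9)|^2 + 1*|1 + 3*exp(-2*I*pi/3) + 6*exp(2*I*pi/3)|^2 + 1*|2*exp(-2*I*pi/9) + exp(-2*I*pi/3) + 2*exp(-8*I*pi/9) + exp(8*I*pi/9) + 2*exp(2*I*pi/9) + 2*exp(4*I*pi/9)|^2 + 1*|2*exp(-4*I*pi/9) + 2*exp(-8*I*pi/9) + 2*exp(8*I*pi/9) + exp(2*I*pi/3) + exp(4*I*pi/9) + 2*exp(2*I*pi/9)|^2]
  = (1/9)[(100) + (18 + 14*exp(-2*I*pi/3) + 10*exp(-4*I*pi/9) + 9*exp(-2*I*pi/9) + 8*exp(-8*I*pi/9) + 8*exp(8*I*pi/9) + 9*exp(2*I*pi/9) + 10*exp(4*I*pi/9) + 14*exp(2*I*pi/3)) + (18 + 14*exp(-2*I*pi/3) + 9*exp(-4*I*pi/9) + 8*exp(-2*I*pi/9) + 10*exp(-8*I*pi/9) + 10*exp(8*I*pi/9) + 8*exp(2*I*pi/9) + 9*exp(4*I*pi/9) + 14*exp(2*I*pi/3)) + (19) + (18 + 14*exp(-2*I*pi/3) + 8*exp(-4*I*pi/9) + 10*exp(-2*I*pi/9) + 9*exp(-8*I*pi/9) + 9*exp(8*I*pi/9) + 10*exp(2*I*pi/9) + 8*exp(4*I*pi/9) + 14*exp(2*I*pi/3)) + (18 + 14*exp(-2*I*pi/3) + 8*exp(-4*I*pi/9) + 10*exp(-2*I*pi/9) + 9*exp(-8*I*pi/9) + 9*exp(8*I*pi/9) + 10*exp(2*I*pi/9) + 8*exp(4*I*pi/9) + 14*exp(2*I*pi/3)) + (19) + (18 + 14*exp(-2*I*pi/3) + 9*exp(-4*I*pi/9) + 8*exp(-2*I*pi/9) + 10*exp(-8*I*pi/9) + 10*exp(8*I*pi/9) + 8*exp(2*I*pi/9) + 9*exp(4*I*pi/9) + 14*exp(2*I*pi/3)) + (18 + 14*exp(-2*I*pi/3) + 10*exp(-4*I*pi/9) + 9*exp(-2*I*pi/9) + 8*exp(-8*I*pi/9) + 8*exp(8*I*pi/9) + 9*exp(2*I*pi/9) + 10*exp(4*I*pi/9) + 14*exp(2*I*pi/3))] = 162/9 = 18.
(Exp terms are combined using exp(i*s)*conj(exp(i*t)) = exp(i*(s-t)), and sums of them are collapsed using the identity that for every m > 1 the m distinct m-th roots of unity sum to 0, e.g. 1 + exp(2*I*pi/3) + exp(-2*I*pi/3) = 0.)
A character is irreducible iff <chi, chi> = 1, so this representation is reducible.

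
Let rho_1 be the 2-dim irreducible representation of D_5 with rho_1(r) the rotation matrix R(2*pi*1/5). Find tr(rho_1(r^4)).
chi_{rho_1}(r^4) = 2*cos(2*pi*1*4/5) = -1/2 + sqrt(5)/2

Explanation: rho_1(r^4) is rotation by angle 2*pi*1*4/5, whose trace is 2*cos(2*pi*1*4/5) = -1/2 + sqrt(5)/2.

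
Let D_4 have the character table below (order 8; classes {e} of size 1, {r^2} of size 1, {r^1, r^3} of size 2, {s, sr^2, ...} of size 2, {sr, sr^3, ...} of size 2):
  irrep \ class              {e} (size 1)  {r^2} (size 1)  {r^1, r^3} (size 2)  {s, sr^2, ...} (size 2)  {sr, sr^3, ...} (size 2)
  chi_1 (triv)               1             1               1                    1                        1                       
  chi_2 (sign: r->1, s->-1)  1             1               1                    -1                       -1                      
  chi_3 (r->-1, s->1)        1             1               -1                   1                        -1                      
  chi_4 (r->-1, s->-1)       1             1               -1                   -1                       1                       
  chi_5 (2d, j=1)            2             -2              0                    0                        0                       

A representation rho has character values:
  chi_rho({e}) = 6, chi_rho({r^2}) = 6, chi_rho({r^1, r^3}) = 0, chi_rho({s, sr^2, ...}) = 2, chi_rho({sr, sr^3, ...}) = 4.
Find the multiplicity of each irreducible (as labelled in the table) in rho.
Multiplicities: chi_1: 3, chi_2: 0, chi_3: 1, chi_4: 2, chi_5: 0.

Derivation: Use <chi_rho, chi> = (1/|G|) sum_C |C| * chi_rho(C) * conj(chi(C)) with |G| = 8 for each irreducible chi in the table:
  <chi_rho, chi_1> = (1/8)[1*(6)*conj(1) + 1*(6)*conj(1) + 2*(0)*conj(1) + 2*(2)*conj(1) + 2*(4)*conj(1)]
      = (1/8)[(6) + (6) + (0) + (4) + (8)] = 24/8 = 3
  <chi_rho, chi_2> = (1/8)[1*(6)*conj(1) + 1*(6)*conj(1) + 2*(0)*conj(1) + 2*(2)*conj(-1) + 2*(4)*conj(-1)]
      = (1/8)[(6) + (6) + (0) + (-4) + (-8)] = 0/8 = 0
  <chi_rho, chi_3> = (1/8)[1*(6)*conj(1) + 1*(6)*conj(1) + 2*(0)*conj(-1) + 2*(2)*conj(1) + 2*(4)*conj(-1)]
      = (1/8)[(6) + (6) + (0) + (4) + (-8)] = 8/8 = 1
  <chi_rho, chi_4> = (1/8)[1*(6)*conj(1) + 1*(6)*conj(1) + 2*(0)*conj(-1) + 2*(2)*conj(-1) + 2*(4)*conj(1)]
      = (1/8)[(6) + (6) + (0) + (-4) + (8)] = 16/8 = 2
  <chi_rho, chi_5> = (1/8)[1*(6)*conj(2) + 1*(6)*conj(-2) + 2*(0)*conj(0) + 2*(2)*conj(0) + 2*(4)*conj(0)]
      = (1/8)[(12) + (-12) + (0) + (0) + (0)] = 0/8 = 0
Dimension check: dim(rho) = sum (mult * dim) = 3*1 + 0*1 + 1*1 + 2*1 + 0*2 = 6 = chi_rho(e) = 6.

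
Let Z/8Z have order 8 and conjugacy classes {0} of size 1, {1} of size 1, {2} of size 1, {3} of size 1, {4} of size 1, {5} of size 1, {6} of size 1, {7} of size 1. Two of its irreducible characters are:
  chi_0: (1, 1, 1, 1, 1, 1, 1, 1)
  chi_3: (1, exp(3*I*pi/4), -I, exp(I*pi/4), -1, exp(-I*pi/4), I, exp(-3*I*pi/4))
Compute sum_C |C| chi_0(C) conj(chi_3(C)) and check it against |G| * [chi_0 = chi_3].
Sum = 0; so <chi_0, chi_3> = 0 (distinct irreducibles are orthogonal).

Derivation: Compute term by term over conjugacy classes (|C| * chi_0(C) * conj(chi_3(C))):
  1*(1)*conj(1) + 1*(1)*conj(exp(3*I*pi/4)) + 1*(1)*conj(-I) + 1*(1)*conj(exp(I*pi/4)) + 1*(1)*conj(-1) + 1*(1)*conj(exp(-I*pi/4)) + 1*(1)*conj(I) + 1*(1)*conj(exp(-3*I*pi/4))
  = (1) + (exp(-3*I*pi/4)) + (I) + (exp(-I*pi/4)) + (-1) + (exp(I*pi/4)) + (-I) + (exp(3*I*pi/4))
  = 0.
(Exp terms are combined using exp(i*s)*conj(exp(i*t)) = exp(i*(s-t)), and sums of them are collapsed using the identity that for every m > 1 the m distinct m-th roots of unity sum to 0, e.g. 1 + exp(2*I*pi/3) + exp(-2*I*pi/3) = 0.)
Dividing by |G| = 8 gives 0/8 = 0, matching the row-orthogonality relation <chi_0, chi_3> = [chi_0 = chi_3].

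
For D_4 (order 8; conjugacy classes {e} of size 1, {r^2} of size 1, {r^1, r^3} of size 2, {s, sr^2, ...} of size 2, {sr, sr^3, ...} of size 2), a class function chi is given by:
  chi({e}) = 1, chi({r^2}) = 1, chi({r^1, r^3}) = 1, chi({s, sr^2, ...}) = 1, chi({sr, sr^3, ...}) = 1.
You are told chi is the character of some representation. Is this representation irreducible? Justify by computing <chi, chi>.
Irreducible: <chi, chi> = 1.

Working: <chi, chi> = (1/|G|) sum_C |C| * |chi(C)|^2 = (1/8)[1*|1|^2 + 1*|1|^2 + 2*|1|^2 + 2*|1|^2 + 2*|1|^2]
  = (1/8)[(1) + (1) + (2) + (2) + (2)] = 8/8 = 1.
A character is irreducible iff <chi, chi> = 1, so this representation is irreducible.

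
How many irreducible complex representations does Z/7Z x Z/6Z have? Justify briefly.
42

Details: The number of irreducible complex representations of a finite group equals its number of conjugacy classes. Z/7Z x Z/6Z is abelian of order 42, so every element is its own conjugacy class: 42 classes, so Z/7Z x Z/6Z (order 42) has exactly 42 irreducible complex representations.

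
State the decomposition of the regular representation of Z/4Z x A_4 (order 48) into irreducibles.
Each irreducible V_i of dimension d_i appears with multiplicity d_i, i.e. rho_reg = (direct sum over all irreducibles V_i) d_i V_i. The irreducible dimensions for Z/4Z x A_4 are 1, 1, 1, 1, 1, 1, 1, 1, 1, 1, 1, 1, 3, 3, 3, 3: 12 irreducibles of dimension 1, each with multiplicity 1; 4 irreducibles of dimension 3, each with multiplicity 3. Total dimension 12*1*1 + 4*3*3 = 48 = |G|.

Derivation: General theorem: in the regular representation of a finite group G, each irreducible appears with multiplicity equal to its dimension. Check: dim(rho_reg) = sum d_i^2 = 1 + 1 + 1 + 1 + 1 + 1 + 1 + 1 + 1 + 1 + 1 + 1 + 9 + 9 + 9 + 9 = 48 = |G|.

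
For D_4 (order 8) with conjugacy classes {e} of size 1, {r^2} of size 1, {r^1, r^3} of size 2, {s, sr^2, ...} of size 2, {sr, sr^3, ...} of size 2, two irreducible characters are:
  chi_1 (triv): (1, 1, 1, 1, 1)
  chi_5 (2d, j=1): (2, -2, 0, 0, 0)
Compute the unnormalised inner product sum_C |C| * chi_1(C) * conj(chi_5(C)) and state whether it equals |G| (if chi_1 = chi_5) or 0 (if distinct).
Sum = 0; so <chi_1, chi_5> = 0 (distinct irreducibles are orthogonal).

Why: Compute term by term over conjugacy classes (|C| * chi_1(C) * conj(chi_5(C))):
  1*(1)*conj(2) + 1*(1)*conj(-2) + 2*(1)*conj(0) + 2*(1)*conj(0) + 2*(1)*conj(0)
  = (2) + (-2) + (0) + (0) + (0)
  = 0.
Dividing by |G| = 8 gives 0/8 = 0, matching the row-orthogonality relation <chi_1, chi_5> = [chi_1 = chi_5].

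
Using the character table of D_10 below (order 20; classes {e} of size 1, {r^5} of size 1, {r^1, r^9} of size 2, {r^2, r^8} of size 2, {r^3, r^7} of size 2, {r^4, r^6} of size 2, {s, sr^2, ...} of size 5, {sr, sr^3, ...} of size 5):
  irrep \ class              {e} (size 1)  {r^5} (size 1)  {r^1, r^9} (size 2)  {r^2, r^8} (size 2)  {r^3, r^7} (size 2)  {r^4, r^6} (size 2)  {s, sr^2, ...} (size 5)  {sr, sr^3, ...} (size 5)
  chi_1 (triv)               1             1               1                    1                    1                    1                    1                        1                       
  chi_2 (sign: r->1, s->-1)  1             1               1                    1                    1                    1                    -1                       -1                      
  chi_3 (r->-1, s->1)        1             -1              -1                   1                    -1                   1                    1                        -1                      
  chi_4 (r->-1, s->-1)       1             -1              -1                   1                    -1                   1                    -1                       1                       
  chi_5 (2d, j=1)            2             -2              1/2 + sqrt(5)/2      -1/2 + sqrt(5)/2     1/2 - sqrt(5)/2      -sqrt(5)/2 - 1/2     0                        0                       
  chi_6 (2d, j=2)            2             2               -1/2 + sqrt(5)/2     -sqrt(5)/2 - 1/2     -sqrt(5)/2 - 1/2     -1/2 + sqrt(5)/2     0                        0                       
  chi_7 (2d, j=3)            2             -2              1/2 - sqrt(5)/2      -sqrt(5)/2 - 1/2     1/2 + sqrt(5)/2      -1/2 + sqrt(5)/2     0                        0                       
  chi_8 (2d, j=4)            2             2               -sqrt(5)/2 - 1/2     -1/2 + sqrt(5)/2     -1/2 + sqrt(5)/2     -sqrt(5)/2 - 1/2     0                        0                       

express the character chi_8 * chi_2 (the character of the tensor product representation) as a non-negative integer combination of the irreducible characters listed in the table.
chi_8 tensor chi_2 = chi_8 (all other irreducibles have multiplicity 0).

Working: The character of a tensor product is the pointwise product (chi_8 * chi_2)(C) = chi_8(C) * chi_2(C):
  {e}: (2)*(1), {r^5}: (2)*(1), {r^1, r^9}: (-sqrt(5)/2 - 1/2)*(1), {r^2, r^8}: (-1/2 + sqrt(5)/2)*(1), {r^3, r^7}: (-1/2 + sqrt(5)/2)*(1), {r^4, r^6}: (-sqrt(5)/2 - 1/2)*(1), {s, sr^2, ...}: (0)*(-1), {sr, sr^3, ...}: (0)*(-1)
so (chi_8 * chi_2) takes values
  {e} -> 2, {r^5} -> 2, {r^1, r^9} -> -sqrt(5)/2 - 1/2, {r^2, r^8} -> -1/2 + sqrt(5)/2, {r^3, r^7} -> -1/2 + sqrt(5)/2, {r^4, r^6} -> -sqrt(5)/2 - 1/2, {s, sr^2, ...} -> 0, {sr, sr^3, ...} -> 0.
Now take the inner product of this character with each irreducible chi from the table, <chi_8*chi_2, chi> = (1/20) sum_C |C| (chi_8*chi_2)(C) conj(chi(C)):
  <chi_8*chi_2, chi_1> = (1/20)[1*(2)*conj(1) + 1*(2)*conj(1) + 2*(-sqrt(5)/2 - 1/2)*conj(1) + 2*(-1/2 + sqrt(5)/2)*conj(1) + 2*(-1/2 + sqrt(5)/2)*conj(1) + 2*(-sqrt(5)/2 - 1/2)*conj(1) + 5*(0)*conj(1) + 5*(0)*conj(1)]
      = (1/20)[(2) + (2) + (-sqrt(5) - 1) + (-1 + sqrt(5)) + (-1 + sqrt(5)) + (-sqrt(5) - 1) + (0) + (0)] = 0/20 = 0
  <chi_8*chi_2, chi_2> = (1/20)[1*(2)*conj(1) + 1*(2)*conj(1) + 2*(-sqrt(5)/2 - 1/2)*conj(1) + 2*(-1/2 + sqrt(5)/2)*conj(1) + 2*(-1/2 + sqrt(5)/2)*conj(1) + 2*(-sqrt(5)/2 - 1/2)*conj(1) + 5*(0)*conj(-1) + 5*(0)*conj(-1)]
      = (1/20)[(2) + (2) + (-sqrt(5) - 1) + (-1 + sqrt(5)) + (-1 + sqrt(5)) + (-sqrt(5) - 1) + (0) + (0)] = 0/20 = 0
  <chi_8*chi_2, chi_3> = (1/20)[1*(2)*conj(1) + 1*(2)*conj(-1) + 2*(-sqrt(5)/2 - 1/2)*conj(-1) + 2*(-1/2 + sqrt(5)/2)*conj(1) + 2*(-1/2 + sqrt(5)/2)*conj(-1) + 2*(-sqrt(5)/2 - 1/2)*conj(1) + 5*(0)*conj(1) + 5*(0)*conj(-1)]
      = (1/20)[(2) + (-2) + (1 + sqrt(5)) + (-1 + sqrt(5)) + (1 - sqrt(5)) + (-sqrt(5) - 1) + (0) + (0)] = 0/20 = 0
  <chi_8*chi_2, chi_4> = (1/20)[1*(2)*conj(1) + 1*(2)*conj(-1) + 2*(-sqrt(5)/2 - 1/2)*conj(-1) + 2*(-1/2 + sqrt(5)/2)*conj(1) + 2*(-1/2 + sqrt(5)/2)*conj(-1) + 2*(-sqrt(5)/2 - 1/2)*conj(1) + 5*(0)*conj(-1) + 5*(0)*conj(1)]
      = (1/20)[(2) + (-2) + (1 + sqrt(5)) + (-1 + sqrt(5)) + (1 - sqrt(5)) + (-sqrt(5) - 1) + (0) + (0)] = 0/20 = 0
  <chi_8*chi_2, chi_5> = (1/20)[1*(2)*conj(2) + 1*(2)*conj(-2) + 2*(-sqrt(5)/2 - 1/2)*conj(1/2 + sqrt(5)/2) + 2*(-1/2 + sqrt(5)/2)*conj(-1/2 + sqrt(5)/2) + 2*(-1/2 + sqrt(5)/2)*conj(1/2 - sqrt(5)/2) + 2*(-sqrt(5)/2 - 1/2)*conj(-sqrt(5)/2 - 1/2) + 5*(0)*conj(0) + 5*(0)*conj(0)]
      = (1/20)[(4) + (-4) + (-3 - sqrt(5)) + (3 - sqrt(5)) + (-3 + sqrt(5)) + (sqrt(5) + 3) + (0) + (0)] = 0/20 = 0
  <chi_8*chi_2, chi_6> = (1/20)[1*(2)*conj(2) + 1*(2)*conj(2) + 2*(-sqrt(5)/2 - 1/2)*conj(-1/2 + sqrt(5)/2) + 2*(-1/2 + sqrt(5)/2)*conj(-sqrt(5)/2 - 1/2) + 2*(-1/2 + sqrt(5)/2)*conj(-sqrt(5)/2 - 1/2) + 2*(-sqrt(5)/2 - 1/2)*conj(-1/2 + sqrt(5)/2) + 5*(0)*conj(0) + 5*(0)*conj(0)]
      = (1/20)[(4) + (4) + (-2) + (-2) + (-2) + (-2) + (0) + (0)] = 0/20 = 0
  <chi_8*chi_2, chi_7> = (1/20)[1*(2)*conj(2) + 1*(2)*conj(-2) + 2*(-sqrt(5)/2 - 1/2)*conj(1/2 - sqrt(5)/2) + 2*(-1/2 + sqrt(5)/2)*conj(-sqrt(5)/2 - 1/2) + 2*(-1/2 + sqrt(5)/2)*conj(1/2 + sqrt(5)/2) + 2*(-sqrt(5)/2 - 1/2)*conj(-1/2 + sqrt(5)/2) + 5*(0)*conj(0) + 5*(0)*conj(0)]
      = (1/20)[(4) + (-4) + (2) + (-2) + (2) + (-2) + (0) + (0)] = 0/20 = 0
  <chi_8*chi_2, chi_8> = (1/20)[1*(2)*conj(2) + 1*(2)*conj(2) + 2*(-sqrt(5)/2 - 1/2)*conj(-sqrt(5)/2 - 1/2) + 2*(-1/2 + sqrt(5)/2)*conj(-1/2 + sqrt(5)/2) + 2*(-1/2 + sqrt(5)/2)*conj(-1/2 + sqrt(5)/2) + 2*(-sqrt(5)/2 - 1/2)*conj(-sqrt(5)/2 - 1/2) + 5*(0)*conj(0) + 5*(0)*conj(0)]
      = (1/20)[(4) + (4) + (sqrt(5) + 3) + (3 - sqrt(5)) + (3 - sqrt(5)) + (sqrt(5) + 3) + (0) + (0)] = 20/20 = 1
Hence the multiplicities are chi_8: 1. Dimension check: dim(chi_8)*dim(chi_2) = 2*1 = 2 and sum (mult * dim) = 1*2 = 2.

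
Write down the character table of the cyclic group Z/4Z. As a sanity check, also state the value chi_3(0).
Character table of Z/4Z (irreps indexed chi_0,...,chi_3 with chi_k(m) = zeta_4^(k*m), zeta_4 = exp(2*pi*i/4)):
  irrep \ class  {0} (size 1)  {1} (size 1)  {2} (size 1)  {3} (size 1)
  chi_0          1             1             1             1           
  chi_1          1             I             -1            -I          
  chi_2          1             -1            1             -1          
  chi_3          1             -I            -1            I           

Spot check: chi_3(0) = zeta_4^(3*0) = zeta_4^0 = 1.

Derivation: Z/4Z is abelian, so all 4 irreducible complex representations are 1-dimensional. They are given by chi_k(m) = zeta_4^(k*m) for k = 0,...,3. Row orthogonality: sum_m chi_k(m) conj(chi_l(m)) = 4 * [k = l].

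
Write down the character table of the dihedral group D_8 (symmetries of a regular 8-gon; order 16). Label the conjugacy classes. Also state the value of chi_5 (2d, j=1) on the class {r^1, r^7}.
Conjugacy classes: {e} of size 1, {r^4} of size 1, {r^1, r^7} of size 2, {r^2, r^6} of size 2, {r^3, r^5} of size 2, {s, sr^2, ...} of size 4, {sr, sr^3, ...} of size 4.
Character table:
  irrep \ class              {e} (size 1)  {r^4} (size 1)  {r^1, r^7} (size 2)  {r^2, r^6} (size 2)  {r^3, r^5} (size 2)  {s, sr^2, ...} (size 4)  {sr, sr^3, ...} (size 4)
  chi_1 (triv)               1             1               1                    1                    1                    1                        1                       
  chi_2 (sign: r->1, s->-1)  1             1               1                    1                    1                    -1                       -1                      
  chi_3 (r->-1, s->1)        1             1               -1                   1                    -1                   1                        -1                      
  chi_4 (r->-1, s->-1)       1             1               -1                   1                    -1                   -1                       1                       
  chi_5 (2d, j=1)            2             -2              sqrt(2)              0                    -sqrt(2)             0                        0                       
  chi_6 (2d, j=2)            2             2               0                    -2                   0                    0                        0                       
  chi_7 (2d, j=3)            2             -2              -sqrt(2)             0                    sqrt(2)              0                        0                       

Spot check: chi_5 (2d, j=1) on {r^1, r^7} = sqrt(2).

Reasoning: D_8 has order 2*8 = 16 with 7 conjugacy classes, hence 7 irreducibles. Sum of squared dims 1 + 1 + 1 + 1 + 4 + 4 + 4 = 16 = |G|. Linear characters come from the abelianisation; the 2-dimensional irreps have character r^k -> 2*cos(2*pi*j*k/8), reflections -> 0.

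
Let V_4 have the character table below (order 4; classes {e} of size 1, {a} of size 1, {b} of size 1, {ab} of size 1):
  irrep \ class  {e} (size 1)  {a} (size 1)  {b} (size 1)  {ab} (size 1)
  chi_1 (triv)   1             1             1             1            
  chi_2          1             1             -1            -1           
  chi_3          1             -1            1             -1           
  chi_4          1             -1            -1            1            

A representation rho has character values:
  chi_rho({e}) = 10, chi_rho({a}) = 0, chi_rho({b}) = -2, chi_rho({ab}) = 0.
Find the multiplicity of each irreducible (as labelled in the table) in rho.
Multiplicities: chi_1: 2, chi_2: 3, chi_3: 2, chi_4: 3.

Derivation: Use <chi_rho, chi> = (1/|G|) sum_C |C| * chi_rho(C) * conj(chi(C)) with |G| = 4 for each irreducible chi in the table:
  <chi_rho, chi_1> = (1/4)[1*(10)*conj(1) + 1*(0)*conj(1) + 1*(-2)*conj(1) + 1*(0)*conj(1)]
      = (1/4)[(10) + (0) + (-2) + (0)] = 8/4 = 2
  <chi_rho, chi_2> = (1/4)[1*(10)*conj(1) + 1*(0)*conj(1) + 1*(-2)*conj(-1) + 1*(0)*conj(-1)]
      = (1/4)[(10) + (0) + (2) + (0)] = 12/4 = 3
  <chi_rho, chi_3> = (1/4)[1*(10)*conj(1) + 1*(0)*conj(-1) + 1*(-2)*conj(1) + 1*(0)*conj(-1)]
      = (1/4)[(10) + (0) + (-2) + (0)] = 8/4 = 2
  <chi_rho, chi_4> = (1/4)[1*(10)*conj(1) + 1*(0)*conj(-1) + 1*(-2)*conj(-1) + 1*(0)*conj(1)]
      = (1/4)[(10) + (0) + (2) + (0)] = 12/4 = 3
Dimension check: dim(rho) = sum (mult * dim) = 2*1 + 3*1 + 2*1 + 3*1 = 10 = chi_rho(e) = 10.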